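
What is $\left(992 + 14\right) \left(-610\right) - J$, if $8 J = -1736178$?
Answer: $- \frac{1586551}{4} \approx -3.9664 \cdot 10^{5}$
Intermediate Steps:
$J = - \frac{868089}{4}$ ($J = \frac{1}{8} \left(-1736178\right) = - \frac{868089}{4} \approx -2.1702 \cdot 10^{5}$)
$\left(992 + 14\right) \left(-610\right) - J = \left(992 + 14\right) \left(-610\right) - - \frac{868089}{4} = 1006 \left(-610\right) + \frac{868089}{4} = -613660 + \frac{868089}{4} = - \frac{1586551}{4}$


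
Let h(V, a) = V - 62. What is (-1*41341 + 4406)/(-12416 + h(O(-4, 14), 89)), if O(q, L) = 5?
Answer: 36935/12473 ≈ 2.9612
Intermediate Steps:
h(V, a) = -62 + V
(-1*41341 + 4406)/(-12416 + h(O(-4, 14), 89)) = (-1*41341 + 4406)/(-12416 + (-62 + 5)) = (-41341 + 4406)/(-12416 - 57) = -36935/(-12473) = -36935*(-1/12473) = 36935/12473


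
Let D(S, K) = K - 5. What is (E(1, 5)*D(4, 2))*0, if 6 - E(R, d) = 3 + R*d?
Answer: 0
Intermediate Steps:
E(R, d) = 3 - R*d (E(R, d) = 6 - (3 + R*d) = 6 + (-3 - R*d) = 3 - R*d)
D(S, K) = -5 + K
(E(1, 5)*D(4, 2))*0 = ((3 - 1*1*5)*(-5 + 2))*0 = ((3 - 5)*(-3))*0 = -2*(-3)*0 = 6*0 = 0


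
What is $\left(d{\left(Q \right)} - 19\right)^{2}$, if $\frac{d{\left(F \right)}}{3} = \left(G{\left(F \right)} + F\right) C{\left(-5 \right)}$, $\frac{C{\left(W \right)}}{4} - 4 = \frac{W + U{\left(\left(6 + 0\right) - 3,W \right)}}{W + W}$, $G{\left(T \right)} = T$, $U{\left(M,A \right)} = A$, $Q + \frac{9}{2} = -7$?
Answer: $1957201$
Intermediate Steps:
$Q = - \frac{23}{2}$ ($Q = - \frac{9}{2} - 7 = - \frac{23}{2} \approx -11.5$)
$C{\left(W \right)} = 20$ ($C{\left(W \right)} = 16 + 4 \frac{W + W}{W + W} = 16 + 4 \frac{2 W}{2 W} = 16 + 4 \cdot 2 W \frac{1}{2 W} = 16 + 4 \cdot 1 = 16 + 4 = 20$)
$d{\left(F \right)} = 120 F$ ($d{\left(F \right)} = 3 \left(F + F\right) 20 = 3 \cdot 2 F 20 = 3 \cdot 40 F = 120 F$)
$\left(d{\left(Q \right)} - 19\right)^{2} = \left(120 \left(- \frac{23}{2}\right) - 19\right)^{2} = \left(-1380 - 19\right)^{2} = \left(-1399\right)^{2} = 1957201$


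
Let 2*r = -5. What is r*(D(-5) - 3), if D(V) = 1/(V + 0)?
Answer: 8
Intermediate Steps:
r = -5/2 (r = (½)*(-5) = -5/2 ≈ -2.5000)
D(V) = 1/V
r*(D(-5) - 3) = -5*(1/(-5) - 3)/2 = -5*(-⅕ - 3)/2 = -5/2*(-16/5) = 8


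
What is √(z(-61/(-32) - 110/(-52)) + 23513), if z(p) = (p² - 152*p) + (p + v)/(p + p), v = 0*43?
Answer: √3966164049/416 ≈ 151.39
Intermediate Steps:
v = 0
z(p) = ½ + p² - 152*p (z(p) = (p² - 152*p) + (p + 0)/(p + p) = (p² - 152*p) + p/((2*p)) = (p² - 152*p) + p*(1/(2*p)) = (p² - 152*p) + ½ = ½ + p² - 152*p)
√(z(-61/(-32) - 110/(-52)) + 23513) = √((½ + (-61/(-32) - 110/(-52))² - 152*(-61/(-32) - 110/(-52))) + 23513) = √((½ + (-61*(-1/32) - 110*(-1/52))² - 152*(-61*(-1/32) - 110*(-1/52))) + 23513) = √((½ + (61/32 + 55/26)² - 152*(61/32 + 55/26)) + 23513) = √((½ + (1673/416)² - 152*1673/416) + 23513) = √((½ + 2798929/173056 - 31787/52) + 23513) = √(-102901679/173056 + 23513) = √(3966164049/173056) = √3966164049/416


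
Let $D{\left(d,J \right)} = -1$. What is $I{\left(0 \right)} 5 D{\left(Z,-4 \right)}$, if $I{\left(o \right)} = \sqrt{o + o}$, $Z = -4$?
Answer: $0$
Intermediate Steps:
$I{\left(o \right)} = \sqrt{2} \sqrt{o}$ ($I{\left(o \right)} = \sqrt{2 o} = \sqrt{2} \sqrt{o}$)
$I{\left(0 \right)} 5 D{\left(Z,-4 \right)} = \sqrt{2} \sqrt{0} \cdot 5 \left(-1\right) = \sqrt{2} \cdot 0 \cdot 5 \left(-1\right) = 0 \cdot 5 \left(-1\right) = 0 \left(-1\right) = 0$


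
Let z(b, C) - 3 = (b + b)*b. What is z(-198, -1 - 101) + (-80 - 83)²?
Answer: 104980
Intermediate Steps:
z(b, C) = 3 + 2*b² (z(b, C) = 3 + (b + b)*b = 3 + (2*b)*b = 3 + 2*b²)
z(-198, -1 - 101) + (-80 - 83)² = (3 + 2*(-198)²) + (-80 - 83)² = (3 + 2*39204) + (-163)² = (3 + 78408) + 26569 = 78411 + 26569 = 104980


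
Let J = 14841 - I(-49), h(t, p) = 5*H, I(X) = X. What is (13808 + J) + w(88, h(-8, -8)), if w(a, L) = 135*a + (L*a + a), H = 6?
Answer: 43306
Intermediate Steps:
h(t, p) = 30 (h(t, p) = 5*6 = 30)
w(a, L) = 136*a + L*a (w(a, L) = 135*a + (a + L*a) = 136*a + L*a)
J = 14890 (J = 14841 - 1*(-49) = 14841 + 49 = 14890)
(13808 + J) + w(88, h(-8, -8)) = (13808 + 14890) + 88*(136 + 30) = 28698 + 88*166 = 28698 + 14608 = 43306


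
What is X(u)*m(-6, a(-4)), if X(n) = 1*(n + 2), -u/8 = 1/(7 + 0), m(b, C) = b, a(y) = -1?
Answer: -36/7 ≈ -5.1429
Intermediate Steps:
u = -8/7 (u = -8/(7 + 0) = -8/7 ≈ -1.1429)
X(n) = 2 + n (X(n) = 1*(2 + n) = 2 + n)
X(u)*m(-6, a(-4)) = (2 - 8/7)*(-6) = (6/7)*(-6) = -36/7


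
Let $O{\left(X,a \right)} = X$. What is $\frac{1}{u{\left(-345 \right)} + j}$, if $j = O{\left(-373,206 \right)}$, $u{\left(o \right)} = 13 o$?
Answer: $- \frac{1}{4858} \approx -0.00020585$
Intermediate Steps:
$j = -373$
$\frac{1}{u{\left(-345 \right)} + j} = \frac{1}{13 \left(-345\right) - 373} = \frac{1}{-4485 - 373} = \frac{1}{-4858} = - \frac{1}{4858}$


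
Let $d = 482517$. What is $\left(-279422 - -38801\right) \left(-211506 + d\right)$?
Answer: $-65210937831$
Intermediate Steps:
$\left(-279422 - -38801\right) \left(-211506 + d\right) = \left(-279422 - -38801\right) \left(-211506 + 482517\right) = \left(-279422 + \left(-27515 + 66316\right)\right) 271011 = \left(-279422 + 38801\right) 271011 = \left(-240621\right) 271011 = -65210937831$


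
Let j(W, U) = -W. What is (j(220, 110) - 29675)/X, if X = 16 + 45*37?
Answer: -29895/1681 ≈ -17.784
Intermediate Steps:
X = 1681 (X = 16 + 1665 = 1681)
(j(220, 110) - 29675)/X = (-1*220 - 29675)/1681 = (-220 - 29675)*(1/1681) = -29895*1/1681 = -29895/1681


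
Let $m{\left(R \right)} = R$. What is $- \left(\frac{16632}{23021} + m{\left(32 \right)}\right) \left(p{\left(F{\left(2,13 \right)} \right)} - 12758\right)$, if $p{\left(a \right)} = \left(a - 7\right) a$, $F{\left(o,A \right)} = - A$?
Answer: $\frac{9414793392}{23021} \approx 4.0897 \cdot 10^{5}$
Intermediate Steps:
$p{\left(a \right)} = a \left(-7 + a\right)$ ($p{\left(a \right)} = \left(-7 + a\right) a = a \left(-7 + a\right)$)
$- \left(\frac{16632}{23021} + m{\left(32 \right)}\right) \left(p{\left(F{\left(2,13 \right)} \right)} - 12758\right) = - \left(\frac{16632}{23021} + 32\right) \left(\left(-1\right) 13 \left(-7 - 13\right) - 12758\right) = - \left(16632 \cdot \frac{1}{23021} + 32\right) \left(- 13 \left(-7 - 13\right) - 12758\right) = - \left(\frac{16632}{23021} + 32\right) \left(\left(-13\right) \left(-20\right) - 12758\right) = - \frac{753304 \left(260 - 12758\right)}{23021} = - \frac{753304 \left(-12498\right)}{23021} = \left(-1\right) \left(- \frac{9414793392}{23021}\right) = \frac{9414793392}{23021}$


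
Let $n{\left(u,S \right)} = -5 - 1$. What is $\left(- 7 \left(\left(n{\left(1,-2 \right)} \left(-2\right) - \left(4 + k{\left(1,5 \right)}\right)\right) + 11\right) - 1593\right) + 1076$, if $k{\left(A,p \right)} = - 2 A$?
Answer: $-664$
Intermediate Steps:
$n{\left(u,S \right)} = -6$ ($n{\left(u,S \right)} = -5 - 1 = -6$)
$\left(- 7 \left(\left(n{\left(1,-2 \right)} \left(-2\right) - \left(4 + k{\left(1,5 \right)}\right)\right) + 11\right) - 1593\right) + 1076 = \left(- 7 \left(\left(\left(-6\right) \left(-2\right) - \left(4 - 2\right)\right) + 11\right) - 1593\right) + 1076 = \left(- 7 \left(\left(12 - 2\right) + 11\right) - 1593\right) + 1076 = \left(- 7 \left(10 + 11\right) - 1593\right) + 1076 = \left(\left(-7\right) 21 - 1593\right) + 1076 = \left(-147 - 1593\right) + 1076 = -1740 + 1076 = -664$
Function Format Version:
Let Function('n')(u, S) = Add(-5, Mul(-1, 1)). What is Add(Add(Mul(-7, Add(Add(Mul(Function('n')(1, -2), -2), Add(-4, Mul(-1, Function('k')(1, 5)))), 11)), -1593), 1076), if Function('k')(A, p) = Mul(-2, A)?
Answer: -664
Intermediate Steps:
Function('n')(u, S) = -6 (Function('n')(u, S) = Add(-5, -1) = -6)
Add(Add(Mul(-7, Add(Add(Mul(Function('n')(1, -2), -2), Add(-4, Mul(-1, Function('k')(1, 5)))), 11)), -1593), 1076) = Add(Add(Mul(-7, Add(Add(Mul(-6, -2), Add(-4, Mul(-1, Mul(-2, 1)))), 11)), -1593), 1076) = Add(Add(Mul(-7, Add(Add(12, Add(-4, Mul(-1, -2))), 11)), -1593), 1076) = Add(Add(Mul(-7, Add(Add(12, Add(-4, 2)), 11)), -1593), 1076) = Add(Add(Mul(-7, Add(Add(12, -2), 11)), -1593), 1076) = Add(Add(Mul(-7, Add(10, 11)), -1593), 1076) = Add(Add(Mul(-7, 21), -1593), 1076) = Add(Add(-147, -1593), 1076) = Add(-1740, 1076) = -664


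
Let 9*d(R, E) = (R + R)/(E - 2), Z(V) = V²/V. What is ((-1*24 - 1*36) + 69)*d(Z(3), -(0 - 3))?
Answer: 6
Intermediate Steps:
Z(V) = V
d(R, E) = 2*R/(9*(-2 + E)) (d(R, E) = ((R + R)/(E - 2))/9 = ((2*R)/(-2 + E))/9 = (2*R/(-2 + E))/9 = 2*R/(9*(-2 + E)))
((-1*24 - 1*36) + 69)*d(Z(3), -(0 - 3)) = ((-1*24 - 1*36) + 69)*((2/9)*3/(-2 - (0 - 3))) = ((-24 - 36) + 69)*((2/9)*3/(-2 - 1*(-3))) = (-60 + 69)*((2/9)*3/(-2 + 3)) = 9*((2/9)*3/1) = 9*((2/9)*3*1) = 9*(⅔) = 6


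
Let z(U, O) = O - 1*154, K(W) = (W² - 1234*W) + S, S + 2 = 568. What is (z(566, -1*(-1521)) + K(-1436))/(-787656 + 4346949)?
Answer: 3836053/3559293 ≈ 1.0778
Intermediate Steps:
S = 566 (S = -2 + 568 = 566)
K(W) = 566 + W² - 1234*W (K(W) = (W² - 1234*W) + 566 = 566 + W² - 1234*W)
z(U, O) = -154 + O (z(U, O) = O - 154 = -154 + O)
(z(566, -1*(-1521)) + K(-1436))/(-787656 + 4346949) = ((-154 - 1*(-1521)) + (566 + (-1436)² - 1234*(-1436)))/(-787656 + 4346949) = ((-154 + 1521) + (566 + 2062096 + 1772024))/3559293 = (1367 + 3834686)*(1/3559293) = 3836053*(1/3559293) = 3836053/3559293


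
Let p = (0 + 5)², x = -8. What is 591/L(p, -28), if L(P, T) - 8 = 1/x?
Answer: 1576/21 ≈ 75.048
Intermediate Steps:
p = 25 (p = 5² = 25)
L(P, T) = 63/8 (L(P, T) = 8 + 1/(-8) = 8 - ⅛ = 63/8)
591/L(p, -28) = 591/(63/8) = 591*(8/63) = 1576/21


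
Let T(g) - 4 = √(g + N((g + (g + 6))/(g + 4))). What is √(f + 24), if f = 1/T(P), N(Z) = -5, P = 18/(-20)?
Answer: √2*√((485 + 12*I*√590)/(40 + I*√590)) ≈ 4.9176 - 0.011277*I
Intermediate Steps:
P = -9/10 (P = 18*(-1/20) = -9/10 ≈ -0.90000)
T(g) = 4 + √(-5 + g) (T(g) = 4 + √(g - 5) = 4 + √(-5 + g))
f = 1/(4 + I*√590/10) (f = 1/(4 + √(-5 - 9/10)) = 1/(4 + √(-59/10)) = 1/(4 + I*√590/10) ≈ 0.18265 - 0.11091*I)
√(f + 24) = √((40/219 - I*√590/219) + 24) = √(5296/219 - I*√590/219)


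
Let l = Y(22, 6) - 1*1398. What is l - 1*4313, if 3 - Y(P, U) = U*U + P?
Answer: -5766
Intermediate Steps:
Y(P, U) = 3 - P - U**2 (Y(P, U) = 3 - (U*U + P) = 3 - (U**2 + P) = 3 - (P + U**2) = 3 + (-P - U**2) = 3 - P - U**2)
l = -1453 (l = (3 - 1*22 - 1*6**2) - 1*1398 = (3 - 22 - 1*36) - 1398 = (3 - 22 - 36) - 1398 = -55 - 1398 = -1453)
l - 1*4313 = -1453 - 1*4313 = -1453 - 4313 = -5766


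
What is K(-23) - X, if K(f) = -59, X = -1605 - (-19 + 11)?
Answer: 1538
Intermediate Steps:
X = -1597 (X = -1605 - 1*(-8) = -1605 + 8 = -1597)
K(-23) - X = -59 - 1*(-1597) = -59 + 1597 = 1538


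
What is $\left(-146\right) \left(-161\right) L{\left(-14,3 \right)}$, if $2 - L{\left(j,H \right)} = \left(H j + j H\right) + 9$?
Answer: $1809962$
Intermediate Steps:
$L{\left(j,H \right)} = -7 - 2 H j$ ($L{\left(j,H \right)} = 2 - \left(\left(H j + j H\right) + 9\right) = 2 - \left(\left(H j + H j\right) + 9\right) = 2 - \left(2 H j + 9\right) = 2 - \left(9 + 2 H j\right) = -7 - 2 H j$)
$\left(-146\right) \left(-161\right) L{\left(-14,3 \right)} = \left(-146\right) \left(-161\right) \left(-7 - 6 \left(-14\right)\right) = 23506 \left(-7 + 84\right) = 23506 \cdot 77 = 1809962$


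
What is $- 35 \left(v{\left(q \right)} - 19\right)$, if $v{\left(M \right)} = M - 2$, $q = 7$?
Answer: $490$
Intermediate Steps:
$v{\left(M \right)} = -2 + M$
$- 35 \left(v{\left(q \right)} - 19\right) = - 35 \left(\left(-2 + 7\right) - 19\right) = - 35 \left(5 - 19\right) = \left(-35\right) \left(-14\right) = 490$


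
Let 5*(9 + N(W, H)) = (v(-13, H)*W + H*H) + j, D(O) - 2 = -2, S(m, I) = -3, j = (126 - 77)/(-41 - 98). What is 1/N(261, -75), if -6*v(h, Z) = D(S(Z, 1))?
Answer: 695/775571 ≈ 0.00089611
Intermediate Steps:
j = -49/139 (j = 49/(-139) = 49*(-1/139) = -49/139 ≈ -0.35252)
D(O) = 0 (D(O) = 2 - 2 = 0)
v(h, Z) = 0 (v(h, Z) = -⅙*0 = 0)
N(W, H) = -6304/695 + H²/5 (N(W, H) = -9 + ((0*W + H*H) - 49/139)/5 = -9 + ((0 + H²) - 49/139)/5 = -9 + (H² - 49/139)/5 = -9 + (-49/139 + H²)/5 = -9 + (-49/695 + H²/5) = -6304/695 + H²/5)
1/N(261, -75) = 1/(-6304/695 + (⅕)*(-75)²) = 1/(-6304/695 + (⅕)*5625) = 1/(-6304/695 + 1125) = 1/(775571/695) = 695/775571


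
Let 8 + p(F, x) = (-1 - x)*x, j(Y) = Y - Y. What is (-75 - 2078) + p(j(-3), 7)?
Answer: -2217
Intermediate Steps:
j(Y) = 0
p(F, x) = -8 + x*(-1 - x) (p(F, x) = -8 + (-1 - x)*x = -8 + x*(-1 - x))
(-75 - 2078) + p(j(-3), 7) = (-75 - 2078) + (-8 - 1*7 - 1*7**2) = -2153 + (-8 - 7 - 1*49) = -2153 + (-8 - 7 - 49) = -2153 - 64 = -2217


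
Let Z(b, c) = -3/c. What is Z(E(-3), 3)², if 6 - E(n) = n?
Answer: 1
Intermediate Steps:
E(n) = 6 - n
Z(E(-3), 3)² = (-3/3)² = (-3*⅓)² = (-1)² = 1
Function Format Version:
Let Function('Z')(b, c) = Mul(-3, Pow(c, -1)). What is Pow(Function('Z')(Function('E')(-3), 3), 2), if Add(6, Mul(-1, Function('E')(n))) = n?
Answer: 1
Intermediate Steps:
Function('E')(n) = Add(6, Mul(-1, n))
Pow(Function('Z')(Function('E')(-3), 3), 2) = Pow(Mul(-3, Pow(3, -1)), 2) = Pow(Mul(-3, Rational(1, 3)), 2) = Pow(-1, 2) = 1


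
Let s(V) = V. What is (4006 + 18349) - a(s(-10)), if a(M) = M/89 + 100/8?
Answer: 3976985/178 ≈ 22343.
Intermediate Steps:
a(M) = 25/2 + M/89 (a(M) = M*(1/89) + 100*(⅛) = M/89 + 25/2 = 25/2 + M/89)
(4006 + 18349) - a(s(-10)) = (4006 + 18349) - (25/2 + (1/89)*(-10)) = 22355 - (25/2 - 10/89) = 22355 - 1*2205/178 = 22355 - 2205/178 = 3976985/178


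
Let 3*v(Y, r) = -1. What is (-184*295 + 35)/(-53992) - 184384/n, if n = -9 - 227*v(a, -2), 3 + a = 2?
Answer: -3731866723/1349800 ≈ -2764.8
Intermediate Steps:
a = -1 (a = -3 + 2 = -1)
v(Y, r) = -1/3 (v(Y, r) = (1/3)*(-1) = -1/3)
n = 200/3 (n = -9 - 227*(-1/3) = -9 + 227/3 = 200/3 ≈ 66.667)
(-184*295 + 35)/(-53992) - 184384/n = (-184*295 + 35)/(-53992) - 184384/200/3 = (-54280 + 35)*(-1/53992) - 184384*3/200 = -54245*(-1/53992) - 69144/25 = 54245/53992 - 69144/25 = -3731866723/1349800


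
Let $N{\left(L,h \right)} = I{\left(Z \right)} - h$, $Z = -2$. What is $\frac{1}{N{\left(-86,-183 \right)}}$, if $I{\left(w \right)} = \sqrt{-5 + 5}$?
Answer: $\frac{1}{183} \approx 0.0054645$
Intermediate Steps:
$I{\left(w \right)} = 0$ ($I{\left(w \right)} = \sqrt{0} = 0$)
$N{\left(L,h \right)} = - h$ ($N{\left(L,h \right)} = 0 - h = - h$)
$\frac{1}{N{\left(-86,-183 \right)}} = \frac{1}{\left(-1\right) \left(-183\right)} = \frac{1}{183}$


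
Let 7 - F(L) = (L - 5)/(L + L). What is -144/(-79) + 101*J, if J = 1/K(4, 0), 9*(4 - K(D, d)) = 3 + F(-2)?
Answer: 101076/2923 ≈ 34.580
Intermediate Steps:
F(L) = 7 - (-5 + L)/(2*L) (F(L) = 7 - (L - 5)/(L + L) = 7 - (-5 + L)/(2*L))
K(D, d) = 37/12 (K(D, d) = 4 - (3 + (1/2)*(5 + 13*(-2))/(-2))/9 = 4 - (3 + (1/2)*(-1/2)*(5 - 26))/9 = 4 - (3 + (1/2)*(-1/2)*(-21))/9 = 4 - (3 + 21/4)/9 = 4 - 1/9*33/4 = 4 - 11/12 = 37/12)
J = 12/37 (J = 1/(37/12) = 12/37 ≈ 0.32432)
-144/(-79) + 101*J = -144/(-79) + 101*(12/37) = -144*(-1/79) + 1212/37 = 144/79 + 1212/37 = 101076/2923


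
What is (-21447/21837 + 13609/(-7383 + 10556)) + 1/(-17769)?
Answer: 1357104428779/410397568323 ≈ 3.3068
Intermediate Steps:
(-21447/21837 + 13609/(-7383 + 10556)) + 1/(-17769) = (-21447*1/21837 + 13609/3173) - 1/17769 = (-7149/7279 + 13609*(1/3173)) - 1/17769 = (-7149/7279 + 13609/3173) - 1/17769 = 76376134/23096267 - 1/17769 = 1357104428779/410397568323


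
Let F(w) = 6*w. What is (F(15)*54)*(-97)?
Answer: -471420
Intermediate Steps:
(F(15)*54)*(-97) = ((6*15)*54)*(-97) = (90*54)*(-97) = 4860*(-97) = -471420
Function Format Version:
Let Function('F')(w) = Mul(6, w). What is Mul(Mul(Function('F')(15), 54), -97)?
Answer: -471420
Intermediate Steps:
Mul(Mul(Function('F')(15), 54), -97) = Mul(Mul(Mul(6, 15), 54), -97) = Mul(Mul(90, 54), -97) = Mul(4860, -97) = -471420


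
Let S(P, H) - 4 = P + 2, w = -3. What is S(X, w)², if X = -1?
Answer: 25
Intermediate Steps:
S(P, H) = 6 + P (S(P, H) = 4 + (P + 2) = 4 + (2 + P) = 6 + P)
S(X, w)² = (6 - 1)² = 5² = 25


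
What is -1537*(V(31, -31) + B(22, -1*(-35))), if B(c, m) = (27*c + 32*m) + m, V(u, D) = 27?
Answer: -2729712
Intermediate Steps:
B(c, m) = 27*c + 33*m
-1537*(V(31, -31) + B(22, -1*(-35))) = -1537*(27 + (27*22 + 33*(-1*(-35)))) = -1537*(27 + (594 + 33*35)) = -1537*(27 + (594 + 1155)) = -1537*(27 + 1749) = -1537*1776 = -2729712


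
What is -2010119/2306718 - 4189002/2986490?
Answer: -7833023303873/3444495119910 ≈ -2.2741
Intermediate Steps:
-2010119/2306718 - 4189002/2986490 = -2010119*1/2306718 - 4189002*1/2986490 = -2010119/2306718 - 2094501/1493245 = -7833023303873/3444495119910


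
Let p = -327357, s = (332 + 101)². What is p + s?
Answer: -139868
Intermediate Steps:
s = 187489 (s = 433² = 187489)
p + s = -327357 + 187489 = -139868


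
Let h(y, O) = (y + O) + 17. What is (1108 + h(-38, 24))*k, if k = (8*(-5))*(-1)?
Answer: 44440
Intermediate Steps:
h(y, O) = 17 + O + y (h(y, O) = (O + y) + 17 = 17 + O + y)
k = 40 (k = -40*(-1) = 40)
(1108 + h(-38, 24))*k = (1108 + (17 + 24 - 38))*40 = (1108 + 3)*40 = 1111*40 = 44440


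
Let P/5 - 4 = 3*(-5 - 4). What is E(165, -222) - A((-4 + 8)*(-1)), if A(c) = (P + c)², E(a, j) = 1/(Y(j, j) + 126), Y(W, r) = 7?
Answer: -1883412/133 ≈ -14161.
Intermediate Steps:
P = -115 (P = 20 + 5*(3*(-5 - 4)) = 20 + 5*(3*(-9)) = 20 + 5*(-27) = 20 - 135 = -115)
E(a, j) = 1/133 (E(a, j) = 1/(7 + 126) = 1/133)
A(c) = (-115 + c)²
E(165, -222) - A((-4 + 8)*(-1)) = 1/133 - (-115 + (-4 + 8)*(-1))² = 1/133 - (-115 + 4*(-1))² = 1/133 - (-115 - 4)² = 1/133 - 1*(-119)² = 1/133 - 1*14161 = 1/133 - 14161 = -1883412/133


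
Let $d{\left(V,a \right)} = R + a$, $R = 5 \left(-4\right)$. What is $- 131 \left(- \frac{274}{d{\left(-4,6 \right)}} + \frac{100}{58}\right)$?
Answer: $- \frac{566313}{203} \approx -2789.7$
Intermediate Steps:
$R = -20$
$d{\left(V,a \right)} = -20 + a$
$- 131 \left(- \frac{274}{d{\left(-4,6 \right)}} + \frac{100}{58}\right) = - 131 \left(- \frac{274}{-20 + 6} + \frac{100}{58}\right) = - 131 \left(- \frac{274}{-14} + 100 \cdot \frac{1}{58}\right) = - 131 \left(\left(-274\right) \left(- \frac{1}{14}\right) + \frac{50}{29}\right) = - 131 \left(\frac{137}{7} + \frac{50}{29}\right) = \left(-131\right) \frac{4323}{203} = - \frac{566313}{203}$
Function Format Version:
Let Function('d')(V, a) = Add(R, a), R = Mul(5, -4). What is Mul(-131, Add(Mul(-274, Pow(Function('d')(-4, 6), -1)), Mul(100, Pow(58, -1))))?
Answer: Rational(-566313, 203) ≈ -2789.7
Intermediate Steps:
R = -20
Function('d')(V, a) = Add(-20, a)
Mul(-131, Add(Mul(-274, Pow(Function('d')(-4, 6), -1)), Mul(100, Pow(58, -1)))) = Mul(-131, Add(Mul(-274, Pow(Add(-20, 6), -1)), Mul(100, Pow(58, -1)))) = Mul(-131, Add(Mul(-274, Pow(-14, -1)), Mul(100, Rational(1, 58)))) = Mul(-131, Add(Mul(-274, Rational(-1, 14)), Rational(50, 29))) = Mul(-131, Add(Rational(137, 7), Rational(50, 29))) = Mul(-131, Rational(4323, 203)) = Rational(-566313, 203)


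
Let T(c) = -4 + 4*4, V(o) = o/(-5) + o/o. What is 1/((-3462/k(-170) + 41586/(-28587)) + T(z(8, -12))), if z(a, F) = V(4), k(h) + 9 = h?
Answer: 1705691/50976392 ≈ 0.033460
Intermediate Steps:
V(o) = 1 - o/5 (V(o) = o*(-⅕) + 1 = -o/5 + 1 = 1 - o/5)
k(h) = -9 + h
z(a, F) = ⅕ (z(a, F) = 1 - ⅕*4 = 1 - ⅘ = ⅕)
T(c) = 12 (T(c) = -4 + 16 = 12)
1/((-3462/k(-170) + 41586/(-28587)) + T(z(8, -12))) = 1/((-3462/(-9 - 170) + 41586/(-28587)) + 12) = 1/((-3462/(-179) + 41586*(-1/28587)) + 12) = 1/((-3462*(-1/179) - 13862/9529) + 12) = 1/((3462/179 - 13862/9529) + 12) = 1/(30508100/1705691 + 12) = 1/(50976392/1705691) = 1705691/50976392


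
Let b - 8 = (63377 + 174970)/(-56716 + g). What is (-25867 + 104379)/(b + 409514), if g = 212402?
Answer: 12223219232/63757080439 ≈ 0.19172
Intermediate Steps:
b = 1483835/155686 (b = 8 + (63377 + 174970)/(-56716 + 212402) = 8 + 238347/155686 = 1483835/155686 ≈ 9.5309)
(-25867 + 104379)/(b + 409514) = (-25867 + 104379)/(1483835/155686 + 409514) = 78512/(63757080439/155686) = 78512*(155686/63757080439) = 12223219232/63757080439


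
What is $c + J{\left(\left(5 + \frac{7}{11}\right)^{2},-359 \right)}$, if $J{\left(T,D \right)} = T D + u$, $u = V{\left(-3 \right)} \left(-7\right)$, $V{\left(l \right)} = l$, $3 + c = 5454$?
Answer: $- \frac{717884}{121} \approx -5932.9$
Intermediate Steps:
$c = 5451$ ($c = -3 + 5454 = 5451$)
$u = 21$ ($u = \left(-3\right) \left(-7\right) = 21$)
$J{\left(T,D \right)} = 21 + D T$ ($J{\left(T,D \right)} = T D + 21 = D T + 21 = 21 + D T$)
$c + J{\left(\left(5 + \frac{7}{11}\right)^{2},-359 \right)} = 5451 + \left(21 - 359 \left(5 + \frac{7}{11}\right)^{2}\right) = 5451 + \left(21 - 359 \left(\frac{62}{11}\right)^{2}\right) = 5451 + \left(21 - \frac{1379996}{121}\right) = 5451 - \frac{1377455}{121} = - \frac{717884}{121}$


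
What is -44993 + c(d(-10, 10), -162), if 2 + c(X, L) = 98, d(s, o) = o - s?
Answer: -44897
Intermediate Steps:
c(X, L) = 96 (c(X, L) = -2 + 98 = 96)
-44993 + c(d(-10, 10), -162) = -44993 + 96 = -44897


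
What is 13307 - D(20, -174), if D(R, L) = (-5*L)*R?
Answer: -4093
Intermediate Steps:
D(R, L) = -5*L*R
13307 - D(20, -174) = 13307 - (-5)*(-174)*20 = 13307 - 1*17400 = 13307 - 17400 = -4093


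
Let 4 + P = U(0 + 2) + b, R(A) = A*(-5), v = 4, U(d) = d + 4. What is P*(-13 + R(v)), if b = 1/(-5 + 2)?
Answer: -55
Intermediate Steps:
b = -1/3 (b = 1/(-3) = -1/3 ≈ -0.33333)
U(d) = 4 + d
R(A) = -5*A
P = 5/3 (P = -4 + ((4 + (0 + 2)) - 1/3) = -4 + ((4 + 2) - 1/3) = -4 + (6 - 1/3) = -4 + 17/3 = 5/3 ≈ 1.6667)
P*(-13 + R(v)) = 5*(-13 - 5*4)/3 = 5*(-13 - 20)/3 = (5/3)*(-33) = -55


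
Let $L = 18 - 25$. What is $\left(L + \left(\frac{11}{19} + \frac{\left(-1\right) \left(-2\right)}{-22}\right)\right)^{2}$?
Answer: $\frac{1852321}{43681} \approx 42.406$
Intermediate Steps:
$L = -7$
$\left(L + \left(\frac{11}{19} + \frac{\left(-1\right) \left(-2\right)}{-22}\right)\right)^{2} = \left(-7 + \left(\frac{11}{19} + \frac{\left(-1\right) \left(-2\right)}{-22}\right)\right)^{2} = \left(-7 + \left(11 \cdot \frac{1}{19} + 2 \left(- \frac{1}{22}\right)\right)\right)^{2} = \left(-7 + \left(\frac{11}{19} - \frac{1}{11}\right)\right)^{2} = \left(-7 + \frac{102}{209}\right)^{2} = \left(- \frac{1361}{209}\right)^{2} = \frac{1852321}{43681}$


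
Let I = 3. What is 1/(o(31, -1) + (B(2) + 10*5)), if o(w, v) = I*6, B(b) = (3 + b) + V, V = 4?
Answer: 1/77 ≈ 0.012987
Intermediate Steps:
B(b) = 7 + b (B(b) = (3 + b) + 4 = 7 + b)
o(w, v) = 18 (o(w, v) = 3*6 = 18)
1/(o(31, -1) + (B(2) + 10*5)) = 1/(18 + ((7 + 2) + 10*5)) = 1/(18 + (9 + 50)) = 1/(18 + 59) = 1/77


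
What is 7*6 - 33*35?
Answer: -1113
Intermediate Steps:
7*6 - 33*35 = 42 - 1155 = -1113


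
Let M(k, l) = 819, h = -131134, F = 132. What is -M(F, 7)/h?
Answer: 819/131134 ≈ 0.0062455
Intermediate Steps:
-M(F, 7)/h = -819/(-131134) = -819*(-1)/131134 = -1*(-819/131134) = 819/131134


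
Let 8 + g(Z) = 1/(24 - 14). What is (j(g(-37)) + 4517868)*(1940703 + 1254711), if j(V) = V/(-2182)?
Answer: 157501764077929173/10910 ≈ 1.4436e+13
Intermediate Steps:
g(Z) = -79/10 (g(Z) = -8 + 1/(24 - 14) = -8 + 1/10 = -79/10)
j(V) = -V/2182 (j(V) = V*(-1/2182) = -V/2182)
(j(g(-37)) + 4517868)*(1940703 + 1254711) = (-1/2182*(-79/10) + 4517868)*(1940703 + 1254711) = (79/21820 + 4517868)*3195414 = (98579879839/21820)*3195414 = 157501764077929173/10910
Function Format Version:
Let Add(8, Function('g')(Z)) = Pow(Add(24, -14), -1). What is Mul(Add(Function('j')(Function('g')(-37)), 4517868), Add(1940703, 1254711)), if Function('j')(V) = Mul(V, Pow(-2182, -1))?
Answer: Rational(157501764077929173, 10910) ≈ 1.4436e+13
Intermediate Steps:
Function('g')(Z) = Rational(-79, 10) (Function('g')(Z) = Add(-8, Pow(Add(24, -14), -1)) = Add(-8, Pow(10, -1)) = Add(-8, Rational(1, 10)) = Rational(-79, 10))
Function('j')(V) = Mul(Rational(-1, 2182), V) (Function('j')(V) = Mul(V, Rational(-1, 2182)) = Mul(Rational(-1, 2182), V))
Mul(Add(Function('j')(Function('g')(-37)), 4517868), Add(1940703, 1254711)) = Mul(Add(Mul(Rational(-1, 2182), Rational(-79, 10)), 4517868), Add(1940703, 1254711)) = Mul(Add(Rational(79, 21820), 4517868), 3195414) = Mul(Rational(98579879839, 21820), 3195414) = Rational(157501764077929173, 10910)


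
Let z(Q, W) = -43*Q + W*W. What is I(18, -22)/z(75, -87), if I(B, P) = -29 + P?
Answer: -17/1448 ≈ -0.011740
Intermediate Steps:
z(Q, W) = W² - 43*Q (z(Q, W) = -43*Q + W² = W² - 43*Q)
I(18, -22)/z(75, -87) = (-29 - 22)/((-87)² - 43*75) = -51/(7569 - 3225) = -51/4344 = -51*1/4344 = -17/1448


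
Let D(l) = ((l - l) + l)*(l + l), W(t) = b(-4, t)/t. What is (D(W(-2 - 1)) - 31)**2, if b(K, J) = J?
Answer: 841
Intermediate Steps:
W(t) = 1 (W(t) = t/t = 1)
D(l) = 2*l**2 (D(l) = (0 + l)*(2*l) = l*(2*l) = 2*l**2)
(D(W(-2 - 1)) - 31)**2 = (2*1**2 - 31)**2 = (2*1 - 31)**2 = (2 - 31)**2 = (-29)**2 = 841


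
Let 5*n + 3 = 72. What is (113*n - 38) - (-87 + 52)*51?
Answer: 16532/5 ≈ 3306.4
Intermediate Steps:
n = 69/5 (n = -3/5 + (1/5)*72 = -3/5 + 72/5 = 69/5 ≈ 13.800)
(113*n - 38) - (-87 + 52)*51 = (113*(69/5) - 38) - (-87 + 52)*51 = (7797/5 - 38) - (-35)*51 = 7607/5 - 1*(-1785) = 7607/5 + 1785 = 16532/5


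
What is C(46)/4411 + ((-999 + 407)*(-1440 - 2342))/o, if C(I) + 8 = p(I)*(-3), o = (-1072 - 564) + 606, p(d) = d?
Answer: -4938066182/2271665 ≈ -2173.8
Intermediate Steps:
o = -1030 (o = -1636 + 606 = -1030)
C(I) = -8 - 3*I (C(I) = -8 + I*(-3) = -8 - 3*I)
C(46)/4411 + ((-999 + 407)*(-1440 - 2342))/o = (-8 - 3*46)/4411 + ((-999 + 407)*(-1440 - 2342))/(-1030) = (-8 - 138)*(1/4411) - 592*(-3782)*(-1/1030) = -146*1/4411 + 2238944*(-1/1030) = -146/4411 - 1119472/515 = -4938066182/2271665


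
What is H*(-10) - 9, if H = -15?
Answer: 141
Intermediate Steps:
H*(-10) - 9 = -15*(-10) - 9 = 150 - 9 = 141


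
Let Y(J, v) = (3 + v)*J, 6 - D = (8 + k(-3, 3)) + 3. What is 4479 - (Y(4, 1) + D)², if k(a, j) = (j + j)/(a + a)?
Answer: 4335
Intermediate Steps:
k(a, j) = j/a (k(a, j) = (2*j)/((2*a)) = (2*j)*(1/(2*a)) = j/a)
D = -4 (D = 6 - ((8 + 3/(-3)) + 3) = 6 - ((8 + 3*(-⅓)) + 3) = 6 - ((8 - 1) + 3) = 6 - (7 + 3) = 6 - 1*10 = 6 - 10 = -4)
Y(J, v) = J*(3 + v)
4479 - (Y(4, 1) + D)² = 4479 - (4*(3 + 1) - 4)² = 4479 - (4*4 - 4)² = 4479 - (16 - 4)² = 4479 - 1*12² = 4479 - 1*144 = 4479 - 144 = 4335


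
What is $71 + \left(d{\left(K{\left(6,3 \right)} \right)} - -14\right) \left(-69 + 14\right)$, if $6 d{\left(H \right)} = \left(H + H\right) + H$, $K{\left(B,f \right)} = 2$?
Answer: $-754$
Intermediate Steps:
$d{\left(H \right)} = \frac{H}{2}$ ($d{\left(H \right)} = \frac{\left(H + H\right) + H}{6} = \frac{2 H + H}{6} = \frac{3 H}{6} = \frac{H}{2}$)
$71 + \left(d{\left(K{\left(6,3 \right)} \right)} - -14\right) \left(-69 + 14\right) = 71 + \left(\frac{1}{2} \cdot 2 - -14\right) \left(-69 + 14\right) = 71 + \left(1 + 14\right) \left(-55\right) = 71 + 15 \left(-55\right) = 71 - 825 = -754$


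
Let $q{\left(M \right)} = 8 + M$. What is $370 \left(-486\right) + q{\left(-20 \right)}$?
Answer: $-179832$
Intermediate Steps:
$370 \left(-486\right) + q{\left(-20 \right)} = 370 \left(-486\right) + \left(8 - 20\right) = -179820 - 12 = -179832$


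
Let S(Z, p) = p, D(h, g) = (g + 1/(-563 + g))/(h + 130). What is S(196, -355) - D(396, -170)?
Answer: -136748479/385558 ≈ -354.68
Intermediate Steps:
D(h, g) = (g + 1/(-563 + g))/(130 + h)
S(196, -355) - D(396, -170) = -355 - (1 + (-170)² - 563*(-170))/(-73190 - 563*396 + 130*(-170) - 170*396) = -355 - (1 + 28900 + 95710)/(-73190 - 222948 - 22100 - 67320) = -355 - 124611/(-385558) = -355 - (-1)*124611/385558 = -355 - 1*(-124611/385558) = -355 + 124611/385558 = -136748479/385558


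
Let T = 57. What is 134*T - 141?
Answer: 7497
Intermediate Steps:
134*T - 141 = 134*57 - 141 = 7638 - 141 = 7497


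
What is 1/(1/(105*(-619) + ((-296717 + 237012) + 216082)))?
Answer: 91382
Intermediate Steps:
1/(1/(105*(-619) + ((-296717 + 237012) + 216082))) = 1/(1/(-64995 + (-59705 + 216082))) = 1/(1/(-64995 + 156377)) = 1/(1/91382) = 91382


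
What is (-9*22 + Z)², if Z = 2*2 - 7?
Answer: 40401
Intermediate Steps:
Z = -3 (Z = 4 - 7 = -3)
(-9*22 + Z)² = (-9*22 - 3)² = (-198 - 3)² = (-201)² = 40401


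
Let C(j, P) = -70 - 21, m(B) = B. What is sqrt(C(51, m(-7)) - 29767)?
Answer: I*sqrt(29858) ≈ 172.79*I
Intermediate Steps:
C(j, P) = -91
sqrt(C(51, m(-7)) - 29767) = sqrt(-91 - 29767) = sqrt(-29858) = I*sqrt(29858)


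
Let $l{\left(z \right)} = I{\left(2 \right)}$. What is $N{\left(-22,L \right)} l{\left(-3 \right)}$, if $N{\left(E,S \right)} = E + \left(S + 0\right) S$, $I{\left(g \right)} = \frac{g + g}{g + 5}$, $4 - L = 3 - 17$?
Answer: $\frac{1208}{7} \approx 172.57$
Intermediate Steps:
$L = 18$ ($L = 4 - \left(3 - 17\right) = 4 - -14 = 4 + 14 = 18$)
$I{\left(g \right)} = \frac{2 g}{5 + g}$
$l{\left(z \right)} = \frac{4}{7}$ ($l{\left(z \right)} = 2 \cdot 2 \frac{1}{5 + 2} = 2 \cdot 2 \cdot \frac{1}{7} = \frac{4}{7}$)
$N{\left(E,S \right)} = E + S^{2}$ ($N{\left(E,S \right)} = E + S S = E + S^{2}$)
$N{\left(-22,L \right)} l{\left(-3 \right)} = \left(-22 + 18^{2}\right) \frac{4}{7} = \left(-22 + 324\right) \frac{4}{7} = 302 \cdot \frac{4}{7} = \frac{1208}{7}$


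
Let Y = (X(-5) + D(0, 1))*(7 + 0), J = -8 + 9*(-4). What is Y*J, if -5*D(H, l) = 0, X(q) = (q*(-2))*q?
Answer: 15400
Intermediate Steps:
J = -44 (J = -8 - 36 = -44)
X(q) = -2*q**2 (X(q) = (-2*q)*q = -2*q**2)
D(H, l) = 0 (D(H, l) = -1/5*0 = 0)
Y = -350 (Y = (-2*(-5)**2 + 0)*(7 + 0) = (-2*25 + 0)*7 = (-50 + 0)*7 = -50*7 = -350)
Y*J = -350*(-44) = 15400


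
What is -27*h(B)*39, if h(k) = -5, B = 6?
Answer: 5265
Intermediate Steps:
-27*h(B)*39 = -27*(-5)*39 = 135*39 = 5265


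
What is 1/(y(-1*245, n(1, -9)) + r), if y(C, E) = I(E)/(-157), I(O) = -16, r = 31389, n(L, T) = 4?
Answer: 157/4928089 ≈ 3.1858e-5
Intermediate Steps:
y(C, E) = 16/157 (y(C, E) = -16/(-157) = -16*(-1/157) = 16/157)
1/(y(-1*245, n(1, -9)) + r) = 1/(16/157 + 31389) = 1/(4928089/157) = 157/4928089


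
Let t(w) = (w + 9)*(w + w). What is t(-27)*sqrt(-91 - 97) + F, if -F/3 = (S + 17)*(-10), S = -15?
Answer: 60 + 1944*I*sqrt(47) ≈ 60.0 + 13327.0*I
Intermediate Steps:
F = 60 (F = -3*(-15 + 17)*(-10) = -6*(-10) = -3*(-20) = 60)
t(w) = 2*w*(9 + w) (t(w) = (9 + w)*(2*w) = 2*w*(9 + w))
t(-27)*sqrt(-91 - 97) + F = (2*(-27)*(9 - 27))*sqrt(-91 - 97) + 60 = (2*(-27)*(-18))*sqrt(-188) + 60 = 972*(2*I*sqrt(47)) + 60 = 1944*I*sqrt(47) + 60 = 60 + 1944*I*sqrt(47)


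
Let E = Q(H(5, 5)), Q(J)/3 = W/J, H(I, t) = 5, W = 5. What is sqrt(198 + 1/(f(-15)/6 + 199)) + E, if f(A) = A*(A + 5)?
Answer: 3 + sqrt(620942)/56 ≈ 17.071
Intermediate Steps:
f(A) = A*(5 + A)
Q(J) = 15/J (Q(J) = 3*(5/J) = 15/J)
E = 3 (E = 15/5 = 15*(1/5) = 3)
sqrt(198 + 1/(f(-15)/6 + 199)) + E = sqrt(198 + 1/(-15*(5 - 15)/6 + 199)) + 3 = sqrt(198 + 1/(-15*(-10)*(1/6) + 199)) + 3 = sqrt(198 + 1/(150*(1/6) + 199)) + 3 = sqrt(198 + 1/(25 + 199)) + 3 = sqrt(198 + 1/224) + 3 = sqrt(44353/224) + 3 = sqrt(620942)/56 + 3 = 3 + sqrt(620942)/56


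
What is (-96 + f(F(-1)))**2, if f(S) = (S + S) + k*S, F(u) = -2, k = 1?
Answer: 10404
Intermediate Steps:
f(S) = 3*S (f(S) = (S + S) + 1*S = 2*S + S = 3*S)
(-96 + f(F(-1)))**2 = (-96 + 3*(-2))**2 = (-96 - 6)**2 = (-102)**2 = 10404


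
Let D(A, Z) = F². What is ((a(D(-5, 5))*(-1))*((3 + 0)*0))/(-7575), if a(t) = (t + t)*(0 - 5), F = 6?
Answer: 0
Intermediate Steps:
D(A, Z) = 36 (D(A, Z) = 6² = 36)
a(t) = -10*t (a(t) = (2*t)*(-5) = -10*t)
((a(D(-5, 5))*(-1))*((3 + 0)*0))/(-7575) = ((-10*36*(-1))*((3 + 0)*0))/(-7575) = ((-360*(-1))*(3*0))*(-1/7575) = (360*0)*(-1/7575) = 0*(-1/7575) = 0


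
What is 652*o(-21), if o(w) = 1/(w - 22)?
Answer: -652/43 ≈ -15.163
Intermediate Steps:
o(w) = 1/(-22 + w)
652*o(-21) = 652/(-22 - 21) = 652/(-43) = 652*(-1/43) = -652/43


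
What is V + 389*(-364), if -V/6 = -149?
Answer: -140702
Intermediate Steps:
V = 894 (V = -6*(-149) = 894)
V + 389*(-364) = 894 + 389*(-364) = 894 - 141596 = -140702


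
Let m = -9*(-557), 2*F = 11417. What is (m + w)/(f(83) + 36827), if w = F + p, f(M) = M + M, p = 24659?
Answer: 23587/24662 ≈ 0.95641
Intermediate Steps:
F = 11417/2 (F = (1/2)*11417 = 11417/2 ≈ 5708.5)
f(M) = 2*M
w = 60735/2 (w = 11417/2 + 24659 = 60735/2 ≈ 30368.)
m = 5013
(m + w)/(f(83) + 36827) = (5013 + 60735/2)/(2*83 + 36827) = 70761/(2*(166 + 36827)) = (70761/2)/36993 = (70761/2)*(1/36993) = 23587/24662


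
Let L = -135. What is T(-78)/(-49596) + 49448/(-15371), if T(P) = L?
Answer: -816782641/254113372 ≈ -3.2142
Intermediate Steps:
T(P) = -135
T(-78)/(-49596) + 49448/(-15371) = -135/(-49596) + 49448/(-15371) = -135*(-1/49596) + 49448*(-1/15371) = 45/16532 - 49448/15371 = -816782641/254113372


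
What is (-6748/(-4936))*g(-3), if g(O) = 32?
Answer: 26992/617 ≈ 43.747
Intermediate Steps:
(-6748/(-4936))*g(-3) = -6748/(-4936)*32 = -6748*(-1/4936)*32 = (1687/1234)*32 = 26992/617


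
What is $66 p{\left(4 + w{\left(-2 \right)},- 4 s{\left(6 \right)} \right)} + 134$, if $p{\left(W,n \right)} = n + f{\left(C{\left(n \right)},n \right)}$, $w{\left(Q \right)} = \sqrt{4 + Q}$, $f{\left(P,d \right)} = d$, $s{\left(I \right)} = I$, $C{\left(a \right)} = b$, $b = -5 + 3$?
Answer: $-3034$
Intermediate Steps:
$b = -2$
$C{\left(a \right)} = -2$
$p{\left(W,n \right)} = 2 n$ ($p{\left(W,n \right)} = n + n = 2 n$)
$66 p{\left(4 + w{\left(-2 \right)},- 4 s{\left(6 \right)} \right)} + 134 = 66 \cdot 2 \left(\left(-4\right) 6\right) + 134 = 66 \cdot 2 \left(-24\right) + 134 = 66 \left(-48\right) + 134 = -3168 + 134 = -3034$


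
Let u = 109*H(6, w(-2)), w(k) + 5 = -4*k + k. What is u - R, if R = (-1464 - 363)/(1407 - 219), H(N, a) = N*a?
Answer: 86531/132 ≈ 655.54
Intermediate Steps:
w(k) = -5 - 3*k (w(k) = -5 + (-4*k + k) = -5 - 3*k)
R = -203/132 (R = -1827/1188 = -1827*1/1188 = -203/132 ≈ -1.5379)
u = 654 (u = 109*(6*(-5 - 3*(-2))) = 109*(6*(-5 + 6)) = 109*(6*1) = 109*6 = 654)
u - R = 654 - 1*(-203/132) = 654 + 203/132 = 86531/132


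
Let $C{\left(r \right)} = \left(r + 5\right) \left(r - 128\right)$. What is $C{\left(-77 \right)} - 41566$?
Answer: $-26806$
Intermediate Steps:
$C{\left(r \right)} = \left(-128 + r\right) \left(5 + r\right)$ ($C{\left(r \right)} = \left(5 + r\right) \left(-128 + r\right) = \left(-128 + r\right) \left(5 + r\right)$)
$C{\left(-77 \right)} - 41566 = \left(-640 + \left(-77\right)^{2} - -9471\right) - 41566 = \left(-640 + 5929 + 9471\right) - 41566 = 14760 - 41566 = -26806$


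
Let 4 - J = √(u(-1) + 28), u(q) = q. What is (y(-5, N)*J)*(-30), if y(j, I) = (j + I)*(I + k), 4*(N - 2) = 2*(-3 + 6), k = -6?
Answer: -450 + 675*√3/2 ≈ 134.57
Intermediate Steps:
N = 7/2 (N = 2 + (2*(-3 + 6))/4 = 2 + (2*3)/4 = 2 + (¼)*6 = 2 + 3/2 = 7/2 ≈ 3.5000)
y(j, I) = (-6 + I)*(I + j) (y(j, I) = (j + I)*(I - 6) = (I + j)*(-6 + I) = (-6 + I)*(I + j))
J = 4 - 3*√3 (J = 4 - √(-1 + 28) = 4 - √27 = 4 - 3*√3 ≈ -1.1962)
(y(-5, N)*J)*(-30) = (((7/2)² - 6*7/2 - 6*(-5) + (7/2)*(-5))*(4 - 3*√3))*(-30) = ((49/4 - 21 + 30 - 35/2)*(4 - 3*√3))*(-30) = (15*(4 - 3*√3)/4)*(-30) = (15 - 45*√3/4)*(-30) = -450 + 675*√3/2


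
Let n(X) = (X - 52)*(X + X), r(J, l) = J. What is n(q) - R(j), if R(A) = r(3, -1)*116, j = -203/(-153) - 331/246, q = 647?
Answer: 769582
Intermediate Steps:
j = -235/12546 (j = -203*(-1/153) - 331*1/246 = 203/153 - 331/246 = -235/12546 ≈ -0.018731)
n(X) = 2*X*(-52 + X) (n(X) = (-52 + X)*(2*X) = 2*X*(-52 + X))
R(A) = 348 (R(A) = 3*116 = 348)
n(q) - R(j) = 2*647*(-52 + 647) - 1*348 = 2*647*595 - 348 = 769930 - 348 = 769582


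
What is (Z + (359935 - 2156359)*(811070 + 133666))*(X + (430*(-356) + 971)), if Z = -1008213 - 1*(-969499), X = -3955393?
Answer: 6971032490153560556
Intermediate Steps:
Z = -38714 (Z = -1008213 + 969499 = -38714)
(Z + (359935 - 2156359)*(811070 + 133666))*(X + (430*(-356) + 971)) = (-38714 + (359935 - 2156359)*(811070 + 133666))*(-3955393 + (430*(-356) + 971)) = (-38714 - 1796424*944736)*(-3955393 + (-153080 + 971)) = (-38714 - 1697146424064)*(-3955393 - 152109) = -1697146462778*(-4107502) = 6971032490153560556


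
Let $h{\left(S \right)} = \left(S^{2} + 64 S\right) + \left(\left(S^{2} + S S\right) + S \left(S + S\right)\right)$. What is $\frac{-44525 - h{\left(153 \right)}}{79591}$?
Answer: $- \frac{171362}{79591} \approx -2.153$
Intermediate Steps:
$h{\left(S \right)} = 5 S^{2} + 64 S$ ($h{\left(S \right)} = \left(S^{2} + 64 S\right) + \left(\left(S^{2} + S^{2}\right) + S 2 S\right) = \left(S^{2} + 64 S\right) + \left(2 S^{2} + 2 S^{2}\right) = \left(S^{2} + 64 S\right) + 4 S^{2} = 5 S^{2} + 64 S$)
$\frac{-44525 - h{\left(153 \right)}}{79591} = \frac{-44525 - 153 \left(64 + 5 \cdot 153\right)}{79591} = \left(-44525 - 153 \left(64 + 765\right)\right) \frac{1}{79591} = \left(-44525 - 153 \cdot 829\right) \frac{1}{79591} = \left(-44525 - 126837\right) \frac{1}{79591} = \left(-171362\right) \frac{1}{79591} = - \frac{171362}{79591}$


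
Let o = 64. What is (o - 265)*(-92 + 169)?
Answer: -15477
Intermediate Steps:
(o - 265)*(-92 + 169) = (64 - 265)*(-92 + 169) = -201*77 = -15477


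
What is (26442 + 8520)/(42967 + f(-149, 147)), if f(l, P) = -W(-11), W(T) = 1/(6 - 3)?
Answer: 52443/64450 ≈ 0.81370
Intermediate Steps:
W(T) = ⅓ (W(T) = 1/3 = ⅓)
f(l, P) = -⅓ (f(l, P) = -1*⅓ = -⅓)
(26442 + 8520)/(42967 + f(-149, 147)) = (26442 + 8520)/(42967 - ⅓) = 34962/(128900/3) = 34962*(3/128900) = 52443/64450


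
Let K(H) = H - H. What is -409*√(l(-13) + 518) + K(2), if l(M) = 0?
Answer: -409*√518 ≈ -9308.7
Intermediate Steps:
K(H) = 0
-409*√(l(-13) + 518) + K(2) = -409*√(0 + 518) + 0 = -409*√518 + 0 = -409*√518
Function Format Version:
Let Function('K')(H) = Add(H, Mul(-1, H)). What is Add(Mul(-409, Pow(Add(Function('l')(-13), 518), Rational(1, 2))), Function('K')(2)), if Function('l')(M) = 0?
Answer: Mul(-409, Pow(518, Rational(1, 2))) ≈ -9308.7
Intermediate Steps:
Function('K')(H) = 0
Add(Mul(-409, Pow(Add(Function('l')(-13), 518), Rational(1, 2))), Function('K')(2)) = Add(Mul(-409, Pow(Add(0, 518), Rational(1, 2))), 0) = Add(Mul(-409, Pow(518, Rational(1, 2))), 0) = Mul(-409, Pow(518, Rational(1, 2)))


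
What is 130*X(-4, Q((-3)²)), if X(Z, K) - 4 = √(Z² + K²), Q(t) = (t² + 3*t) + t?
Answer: 520 + 130*√13705 ≈ 15739.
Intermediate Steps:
Q(t) = t² + 4*t
X(Z, K) = 4 + √(K² + Z²) (X(Z, K) = 4 + √(Z² + K²) = 4 + √(K² + Z²))
130*X(-4, Q((-3)²)) = 130*(4 + √(((-3)²*(4 + (-3)²))² + (-4)²)) = 130*(4 + √((9*(4 + 9))² + 16)) = 130*(4 + √((9*13)² + 16)) = 130*(4 + √(117² + 16)) = 130*(4 + √(13689 + 16)) = 130*(4 + √13705) = 520 + 130*√13705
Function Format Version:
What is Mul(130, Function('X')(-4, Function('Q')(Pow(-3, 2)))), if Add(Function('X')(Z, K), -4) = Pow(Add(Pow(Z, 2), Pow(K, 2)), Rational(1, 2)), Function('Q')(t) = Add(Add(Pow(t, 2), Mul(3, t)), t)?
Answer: Add(520, Mul(130, Pow(13705, Rational(1, 2)))) ≈ 15739.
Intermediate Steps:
Function('Q')(t) = Add(Pow(t, 2), Mul(4, t))
Function('X')(Z, K) = Add(4, Pow(Add(Pow(K, 2), Pow(Z, 2)), Rational(1, 2))) (Function('X')(Z, K) = Add(4, Pow(Add(Pow(Z, 2), Pow(K, 2)), Rational(1, 2))) = Add(4, Pow(Add(Pow(K, 2), Pow(Z, 2)), Rational(1, 2))))
Mul(130, Function('X')(-4, Function('Q')(Pow(-3, 2)))) = Mul(130, Add(4, Pow(Add(Pow(Mul(Pow(-3, 2), Add(4, Pow(-3, 2))), 2), Pow(-4, 2)), Rational(1, 2)))) = Mul(130, Add(4, Pow(Add(Pow(Mul(9, Add(4, 9)), 2), 16), Rational(1, 2)))) = Mul(130, Add(4, Pow(Add(Pow(Mul(9, 13), 2), 16), Rational(1, 2)))) = Mul(130, Add(4, Pow(Add(Pow(117, 2), 16), Rational(1, 2)))) = Mul(130, Add(4, Pow(Add(13689, 16), Rational(1, 2)))) = Mul(130, Add(4, Pow(13705, Rational(1, 2)))) = Add(520, Mul(130, Pow(13705, Rational(1, 2))))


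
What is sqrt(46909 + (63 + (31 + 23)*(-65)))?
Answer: sqrt(43462) ≈ 208.48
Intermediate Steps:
sqrt(46909 + (63 + (31 + 23)*(-65))) = sqrt(46909 + (63 + 54*(-65))) = sqrt(46909 + (63 - 3510)) = sqrt(46909 - 3447) = sqrt(43462)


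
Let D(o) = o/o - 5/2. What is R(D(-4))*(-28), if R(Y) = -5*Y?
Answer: -210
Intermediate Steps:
D(o) = -3/2 (D(o) = 1 - 5*½ = 1 - 5/2 = -3/2)
R(D(-4))*(-28) = -5*(-3/2)*(-28) = (15/2)*(-28) = -210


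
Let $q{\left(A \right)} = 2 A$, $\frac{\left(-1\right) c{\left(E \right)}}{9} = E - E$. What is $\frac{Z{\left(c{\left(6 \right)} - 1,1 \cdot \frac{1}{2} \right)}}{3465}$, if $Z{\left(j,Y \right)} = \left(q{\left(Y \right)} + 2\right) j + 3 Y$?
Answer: $- \frac{1}{2310} \approx -0.0004329$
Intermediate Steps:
$c{\left(E \right)} = 0$ ($c{\left(E \right)} = - 9 \left(E - E\right) = \left(-9\right) 0 = 0$)
$Z{\left(j,Y \right)} = 3 Y + j \left(2 + 2 Y\right)$ ($Z{\left(j,Y \right)} = \left(2 Y + 2\right) j + 3 Y = \left(2 + 2 Y\right) j + 3 Y = j \left(2 + 2 Y\right) + 3 Y = 3 Y + j \left(2 + 2 Y\right)$)
$\frac{Z{\left(c{\left(6 \right)} - 1,1 \cdot \frac{1}{2} \right)}}{3465} = \frac{2 \left(0 - 1\right) + 3 \cdot 1 \cdot \frac{1}{2} + 2 \cdot 1 \cdot \frac{1}{2} \left(0 - 1\right)}{3465} = \frac{2 \left(-1\right) + 3 \cdot 1 \cdot \frac{1}{2} + 2 \cdot 1 \cdot \frac{1}{2} \left(-1\right)}{3465} = \frac{-2 + 3 \cdot \frac{1}{2} + 2 \cdot \frac{1}{2} \left(-1\right)}{3465} = \frac{-2 + \frac{3}{2} - 1}{3465} = \frac{1}{3465} \left(- \frac{3}{2}\right) = - \frac{1}{2310}$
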